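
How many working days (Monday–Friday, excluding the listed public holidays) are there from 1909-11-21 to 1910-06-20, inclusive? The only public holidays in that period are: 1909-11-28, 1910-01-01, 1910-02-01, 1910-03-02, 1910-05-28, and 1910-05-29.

149 working days

1909-11-21 is a Sunday.
That's 212 days from start to end, counting both.
212 = 7 × 30 + 2, so there are 30 full weeks plus 2 extra days.
Each full week contributes 5 weekdays (Mon–Fri): 30 × 5 = 150.
The 2 extra days are Sun, Mon — 1 of them qualifies.
Total: 150 + 1 = 151.
Holidays: 1909-11-28 (Sun); 1910-01-01 (Sat); 1910-02-01 (Tue); 1910-03-02 (Wed); 1910-05-28 (Sat); 1910-05-29 (Sun).
2 of the 6 holidays fall on weekdays; the rest are weekends and were already excluded.
Business days: 151 − 2 = 149.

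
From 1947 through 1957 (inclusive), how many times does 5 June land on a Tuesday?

2

Day of week of June 5 in each year:
1947: Thu, 1948: Sat, 1949: Sun, 1950: Mon, 1951: Tue ✓, 1952: Thu, 1953: Fri, 1954: Sat, 1955: Sun, 1956: Tue ✓, 1957: Wed
Tuesdays: 1951, 1956.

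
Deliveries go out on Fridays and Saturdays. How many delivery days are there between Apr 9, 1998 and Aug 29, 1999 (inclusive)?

146

Apr 9, 1998 is a Thursday.
That's 508 days from start to end, counting both.
508 = 7 × 72 + 4, so there are 72 full weeks plus 4 extra days.
Each full week contributes 2 days from the set (Fri, Sat): 72 × 2 = 144.
The 4 extra days are Thursday, Friday, Saturday, Sunday — 2 of them qualify.
Total: 144 + 2 = 146.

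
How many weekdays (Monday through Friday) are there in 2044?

January 1, 2044 is a Friday.
That's 366 days from start to end, counting both.
366 = 7 × 52 + 2, so there are 52 full weeks plus 2 extra days.
Each full week contributes 5 weekdays (Mon–Fri): 52 × 5 = 260.
The 2 extra days are Fri, Sat — 1 of them qualifies.
Total: 260 + 1 = 261.

261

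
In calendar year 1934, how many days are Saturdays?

January 1, 1934 is a Monday.
That's 365 days from start to end, counting both.
365 = 7 × 52 + 1, so there are 52 full weeks plus 1 extra day.
Each full week contributes one Saturday: 52 so far.
The 1 extra day is Mon — none qualify.
Total: 52 + 0 = 52.

52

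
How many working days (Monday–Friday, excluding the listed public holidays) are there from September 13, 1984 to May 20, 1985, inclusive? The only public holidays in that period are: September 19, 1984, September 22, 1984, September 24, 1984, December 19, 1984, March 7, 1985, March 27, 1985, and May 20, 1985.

September 13, 1984 is a Thursday.
From September 13, 1984 to May 20, 1985 is 250 days inclusive.
250 = 7 × 35 + 5, so there are 35 full weeks plus 5 extra days.
Each full week contributes 5 weekdays (Mon–Fri): 35 × 5 = 175.
The 5 extra days are Thu, Fri, Sat, Sun, Mon — 3 of them qualify.
Total: 175 + 3 = 178.
Holidays: September 19, 1984 (Wed); September 22, 1984 (Sat); September 24, 1984 (Mon); December 19, 1984 (Wed); March 7, 1985 (Thu); March 27, 1985 (Wed); May 20, 1985 (Mon).
6 of the 7 holidays fall on weekdays; the rest are weekends and were already excluded.
Business days: 178 − 6 = 172.

172 working days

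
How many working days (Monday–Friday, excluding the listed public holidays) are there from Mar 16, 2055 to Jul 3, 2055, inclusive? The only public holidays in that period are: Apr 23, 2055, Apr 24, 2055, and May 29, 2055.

78 working days

Mar 16, 2055 is a Tuesday.
That's 110 days from start to end, counting both.
110 = 7 × 15 + 5, so there are 15 full weeks plus 5 extra days.
Each full week contributes 5 weekdays (Mon–Fri): 15 × 5 = 75.
The 5 extra days are Tue, Wed, Thu, Fri, Sat — 4 of them qualify.
Total: 75 + 4 = 79.
Holidays: Apr 23, 2055 (Fri); Apr 24, 2055 (Sat); May 29, 2055 (Sat).
1 of the 3 holidays fall on weekdays; the rest are weekends and were already excluded.
Business days: 79 − 1 = 78.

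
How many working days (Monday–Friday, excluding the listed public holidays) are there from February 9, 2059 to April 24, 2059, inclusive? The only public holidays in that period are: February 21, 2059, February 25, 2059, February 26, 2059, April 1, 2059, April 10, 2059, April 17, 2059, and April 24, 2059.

February 9, 2059 is a Sunday.
That's 75 days from start to end, counting both.
75 = 7 × 10 + 5, so there are 10 full weeks plus 5 extra days.
Each full week contributes 5 weekdays (Mon–Fri): 10 × 5 = 50.
The 5 extra days are Sun, Mon, Tue, Wed, Thu — 4 of them qualify.
Total: 50 + 4 = 54.
Holidays: February 21, 2059 (Fri); February 25, 2059 (Tue); February 26, 2059 (Wed); April 1, 2059 (Tue); April 10, 2059 (Thu); April 17, 2059 (Thu); April 24, 2059 (Thu).
All 7 holidays fall on weekdays, so subtract 7.
Business days: 54 − 7 = 47.

47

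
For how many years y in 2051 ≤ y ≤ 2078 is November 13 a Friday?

4

Day of week of November 13 in each year:
2051: Mon, 2052: Wed, 2053: Thu, 2054: Fri ✓, 2055: Sat, 2056: Mon, 2057: Tue, 2058: Wed, 2059: Thu, 2060: Sat, 2061: Sun, 2062: Mon, 2063: Tue, 2064: Thu, 2065: Fri ✓, 2066: Sat, 2067: Sun, 2068: Tue, 2069: Wed, 2070: Thu, 2071: Fri ✓, 2072: Sun, 2073: Mon, 2074: Tue, 2075: Wed, 2076: Fri ✓, 2077: Sat, 2078: Sun
Fridays: 2054, 2065, 2071, 2076.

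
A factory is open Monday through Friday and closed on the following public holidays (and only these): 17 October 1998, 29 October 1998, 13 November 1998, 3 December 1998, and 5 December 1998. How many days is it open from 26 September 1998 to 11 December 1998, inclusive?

52

26 September 1998 is a Saturday.
The range spans 77 days (inclusive of both endpoints).
77 = 7 × 11, so the span is exactly 11 full weeks.
Each full week contributes 5 weekdays (Mon–Fri): 11 × 5 = 55.
Holidays: 17 October 1998 (Sat); 29 October 1998 (Thu); 13 November 1998 (Fri); 3 December 1998 (Thu); 5 December 1998 (Sat).
3 of the 5 holidays fall on weekdays; the rest are weekends and were already excluded.
Business days: 55 − 3 = 52.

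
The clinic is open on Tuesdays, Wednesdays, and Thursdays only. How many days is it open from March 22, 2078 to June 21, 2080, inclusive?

March 22, 2078 is a Tuesday.
From March 22, 2078 to June 21, 2080 is 823 days inclusive.
823 = 7 × 117 + 4, so there are 117 full weeks plus 4 extra days.
Each full week contributes 3 days from the set (Tue, Wed, Thu): 117 × 3 = 351.
The 4 extra days are Tue, Wed, Thu, Fri — 3 of them qualify.
Total: 351 + 3 = 354.

354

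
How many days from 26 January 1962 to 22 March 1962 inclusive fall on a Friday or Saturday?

16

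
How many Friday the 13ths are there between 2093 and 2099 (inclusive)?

14

Friday-the-13ths by year:
2093: Feb, Mar, Nov
2094: Aug
2095: May
2096: Jan, Apr, Jul
2097: Sep, Dec
2098: Jun
2099: Feb, Mar, Nov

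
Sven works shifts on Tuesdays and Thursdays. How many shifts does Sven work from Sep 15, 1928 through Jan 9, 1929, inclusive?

Sep 15, 1928 is a Saturday.
That's 117 days from start to end, counting both.
117 = 7 × 16 + 5, so there are 16 full weeks plus 5 extra days.
Each full week contributes 2 days from the set (Tue, Thu): 16 × 2 = 32.
The 5 extra days are Saturday, Sunday, Monday, Tuesday, Wednesday — 1 of them qualifies.
Total: 32 + 1 = 33.

33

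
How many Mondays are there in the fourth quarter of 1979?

1979-10-01 is a Monday.
From 1979-10-01 to 1979-12-31 is 92 days inclusive.
92 = 7 × 13 + 1, so there are 13 full weeks plus 1 extra day.
Each full week contributes one Monday: 13 so far.
The 1 extra day is Mon — 1 of them qualifies.
Total: 13 + 1 = 14.

14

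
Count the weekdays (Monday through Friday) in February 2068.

21

2068-02-01 is a Wednesday.
That's 29 days from start to end, counting both.
29 = 7 × 4 + 1, so there are 4 full weeks plus 1 extra day.
Each full week contributes 5 weekdays (Mon–Fri): 4 × 5 = 20.
The 1 extra day is Wed — 1 of them qualifies.
Total: 20 + 1 = 21.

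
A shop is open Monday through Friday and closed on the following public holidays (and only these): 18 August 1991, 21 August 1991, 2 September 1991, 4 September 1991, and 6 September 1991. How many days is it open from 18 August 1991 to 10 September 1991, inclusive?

18 August 1991 is a Sunday.
That's 24 days from start to end, counting both.
24 = 7 × 3 + 3, so there are 3 full weeks plus 3 extra days.
Each full week contributes 5 weekdays (Mon–Fri): 3 × 5 = 15.
The 3 extra days are Sun, Mon, Tue — 2 of them qualify.
Total: 15 + 2 = 17.
Holidays: 18 August 1991 (Sun); 21 August 1991 (Wed); 2 September 1991 (Mon); 4 September 1991 (Wed); 6 September 1991 (Fri).
4 of the 5 holidays fall on weekdays; the rest are weekends and were already excluded.
Business days: 17 − 4 = 13.

13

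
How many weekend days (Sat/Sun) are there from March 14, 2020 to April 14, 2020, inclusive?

10

March 14, 2020 is a Saturday.
From March 14, 2020 to April 14, 2020 is 32 days inclusive.
32 = 7 × 4 + 4, so there are 4 full weeks plus 4 extra days.
Each full week contributes 2 weekend days (Sat, Sun): 4 × 2 = 8.
The 4 extra days are Saturday, Sunday, Monday, Tuesday — 2 of them qualify.
Total: 8 + 2 = 10.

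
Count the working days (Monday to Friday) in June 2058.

20

June 1, 2058 is a Saturday.
The range spans 30 days (inclusive of both endpoints).
30 = 7 × 4 + 2, so there are 4 full weeks plus 2 extra days.
Each full week contributes 5 weekdays (Mon–Fri): 4 × 5 = 20.
The 2 extra days are Sat, Sun — none qualify.
Total: 20 + 0 = 20.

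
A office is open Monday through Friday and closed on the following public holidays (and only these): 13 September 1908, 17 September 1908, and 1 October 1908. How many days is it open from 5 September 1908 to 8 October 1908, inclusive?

5 September 1908 is a Saturday.
The range spans 34 days (inclusive of both endpoints).
34 = 7 × 4 + 6, so there are 4 full weeks plus 6 extra days.
Each full week contributes 5 weekdays (Mon–Fri): 4 × 5 = 20.
The 6 extra days are Saturday, Sunday, Monday, Tuesday, Wednesday, Thursday — 4 of them qualify.
Total: 20 + 4 = 24.
Holidays: 13 September 1908 (Sun); 17 September 1908 (Thu); 1 October 1908 (Thu).
2 of the 3 holidays fall on weekdays; the rest are weekends and were already excluded.
Business days: 24 − 2 = 22.

22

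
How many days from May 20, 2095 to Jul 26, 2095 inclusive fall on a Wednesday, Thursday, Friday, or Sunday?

May 20, 2095 is a Friday.
That's 68 days from start to end, counting both.
68 = 7 × 9 + 5, so there are 9 full weeks plus 5 extra days.
Each full week contributes 4 days from the set (Wed, Thu, Fri, Sun): 9 × 4 = 36.
The 5 extra days are Friday, Saturday, Sunday, Monday, Tuesday — 2 of them qualify.
Total: 36 + 2 = 38.

38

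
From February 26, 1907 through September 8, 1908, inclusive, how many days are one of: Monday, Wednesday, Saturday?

February 26, 1907 is a Tuesday.
That's 561 days from start to end, counting both.
561 = 7 × 80 + 1, so there are 80 full weeks plus 1 extra day.
Each full week contributes 3 days from the set (Mon, Wed, Sat): 80 × 3 = 240.
The 1 extra day is Tuesday — none qualify.
Total: 240 + 0 = 240.

240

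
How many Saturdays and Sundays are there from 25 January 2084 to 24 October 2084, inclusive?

78

25 January 2084 is a Tuesday.
From 25 January 2084 to 24 October 2084 is 274 days inclusive.
274 = 7 × 39 + 1, so there are 39 full weeks plus 1 extra day.
Each full week contributes 2 weekend days (Sat, Sun): 39 × 2 = 78.
The 1 extra day is Tuesday — none qualify.
Total: 78 + 0 = 78.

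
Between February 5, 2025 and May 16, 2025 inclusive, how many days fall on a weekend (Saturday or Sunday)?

28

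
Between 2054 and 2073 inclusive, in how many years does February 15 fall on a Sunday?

Day of week of February 15 in each year:
2054: Sun ✓, 2055: Mon, 2056: Tue, 2057: Thu, 2058: Fri, 2059: Sat, 2060: Sun ✓, 2061: Tue, 2062: Wed, 2063: Thu, 2064: Fri, 2065: Sun ✓, 2066: Mon, 2067: Tue, 2068: Wed, 2069: Fri, 2070: Sat, 2071: Sun ✓, 2072: Mon, 2073: Wed
Sundays: 2054, 2060, 2065, 2071.

4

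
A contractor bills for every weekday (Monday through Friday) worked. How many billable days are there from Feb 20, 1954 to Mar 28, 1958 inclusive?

Feb 20, 1954 is a Saturday.
From Feb 20, 1954 to Mar 28, 1958 is 1498 days inclusive.
1498 = 7 × 214, so the span is exactly 214 full weeks.
Each full week contributes 5 weekdays (Mon–Fri): 214 × 5 = 1070.
Total: 1070.

1070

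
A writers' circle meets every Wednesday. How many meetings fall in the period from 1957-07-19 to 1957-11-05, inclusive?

1957-07-19 is a Friday.
The range spans 110 days (inclusive of both endpoints).
110 = 7 × 15 + 5, so there are 15 full weeks plus 5 extra days.
Each full week contributes one Wednesday: 15 so far.
The 5 extra days are Friday, Saturday, Sunday, Monday, Tuesday — none qualify.
Total: 15 + 0 = 15.

15 Wednesdays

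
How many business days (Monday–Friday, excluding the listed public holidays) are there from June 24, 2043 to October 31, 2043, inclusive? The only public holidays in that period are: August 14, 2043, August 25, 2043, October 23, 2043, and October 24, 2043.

90

June 24, 2043 is a Wednesday.
That's 130 days from start to end, counting both.
130 = 7 × 18 + 4, so there are 18 full weeks plus 4 extra days.
Each full week contributes 5 weekdays (Mon–Fri): 18 × 5 = 90.
The 4 extra days are Wednesday, Thursday, Friday, Saturday — 3 of them qualify.
Total: 90 + 3 = 93.
Holidays: August 14, 2043 (Fri); August 25, 2043 (Tue); October 23, 2043 (Fri); October 24, 2043 (Sat).
3 of the 4 holidays fall on weekdays; the rest are weekends and were already excluded.
Business days: 93 − 3 = 90.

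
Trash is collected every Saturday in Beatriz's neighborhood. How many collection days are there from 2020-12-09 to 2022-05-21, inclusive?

76 Saturdays

2020-12-09 is a Wednesday.
From 2020-12-09 to 2022-05-21 is 529 days inclusive.
529 = 7 × 75 + 4, so there are 75 full weeks plus 4 extra days.
Each full week contributes one Saturday: 75 so far.
The 4 extra days are Wednesday, Thursday, Friday, Saturday — 1 of them qualifies.
Total: 75 + 1 = 76.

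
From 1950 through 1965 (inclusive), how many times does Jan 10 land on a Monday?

Day of week of January 10 in each year:
1950: Tue, 1951: Wed, 1952: Thu, 1953: Sat, 1954: Sun, 1955: Mon ✓, 1956: Tue, 1957: Thu, 1958: Fri, 1959: Sat, 1960: Sun, 1961: Tue, 1962: Wed, 1963: Thu, 1964: Fri, 1965: Sun
Mondays: 1955.

1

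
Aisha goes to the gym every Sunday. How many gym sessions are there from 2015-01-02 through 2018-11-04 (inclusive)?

201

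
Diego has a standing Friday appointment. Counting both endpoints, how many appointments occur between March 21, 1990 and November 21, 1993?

192 Fridays

March 21, 1990 is a Wednesday.
The range spans 1342 days (inclusive of both endpoints).
1342 = 7 × 191 + 5, so there are 191 full weeks plus 5 extra days.
Each full week contributes one Friday: 191 so far.
The 5 extra days are Wed, Thu, Fri, Sat, Sun — 1 of them qualifies.
Total: 191 + 1 = 192.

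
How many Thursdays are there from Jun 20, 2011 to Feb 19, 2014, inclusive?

Jun 20, 2011 is a Monday.
The range spans 976 days (inclusive of both endpoints).
976 = 7 × 139 + 3, so there are 139 full weeks plus 3 extra days.
Each full week contributes one Thursday: 139 so far.
The 3 extra days are Monday, Tuesday, Wednesday — none qualify.
Total: 139 + 0 = 139.

139 Thursdays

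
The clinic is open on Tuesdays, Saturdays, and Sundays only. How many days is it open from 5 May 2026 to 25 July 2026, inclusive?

35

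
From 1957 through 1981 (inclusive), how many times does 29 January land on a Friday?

Day of week of January 29 in each year:
1957: Tue, 1958: Wed, 1959: Thu, 1960: Fri ✓, 1961: Sun, 1962: Mon, 1963: Tue, 1964: Wed, 1965: Fri ✓, 1966: Sat, 1967: Sun, 1968: Mon, 1969: Wed, 1970: Thu, 1971: Fri ✓, 1972: Sat, 1973: Mon, 1974: Tue, 1975: Wed, 1976: Thu, 1977: Sat, 1978: Sun, 1979: Mon, 1980: Tue, 1981: Thu
Fridays: 1960, 1965, 1971.

3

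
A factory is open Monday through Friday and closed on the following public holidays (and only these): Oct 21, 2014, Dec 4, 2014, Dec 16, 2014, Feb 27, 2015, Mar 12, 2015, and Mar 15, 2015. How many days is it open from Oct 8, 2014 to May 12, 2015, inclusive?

Oct 8, 2014 is a Wednesday.
That's 217 days from start to end, counting both.
217 = 7 × 31, so the span is exactly 31 full weeks.
Each full week contributes 5 weekdays (Mon–Fri): 31 × 5 = 155.
Total: 155.
Holidays: Oct 21, 2014 (Tue); Dec 4, 2014 (Thu); Dec 16, 2014 (Tue); Feb 27, 2015 (Fri); Mar 12, 2015 (Thu); Mar 15, 2015 (Sun).
5 of the 6 holidays fall on weekdays; the rest are weekends and were already excluded.
Business days: 155 − 5 = 150.

150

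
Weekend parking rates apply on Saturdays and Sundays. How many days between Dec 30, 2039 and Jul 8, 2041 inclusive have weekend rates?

160

Dec 30, 2039 is a Friday.
The range spans 557 days (inclusive of both endpoints).
557 = 7 × 79 + 4, so there are 79 full weeks plus 4 extra days.
Each full week contributes 2 weekend days (Sat, Sun): 79 × 2 = 158.
The 4 extra days are Friday, Saturday, Sunday, Monday — 2 of them qualify.
Total: 158 + 2 = 160.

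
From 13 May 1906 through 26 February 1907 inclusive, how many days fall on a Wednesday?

41 Wednesdays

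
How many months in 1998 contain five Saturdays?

4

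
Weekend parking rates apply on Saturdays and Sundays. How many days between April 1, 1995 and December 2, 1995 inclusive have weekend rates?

April 1, 1995 is a Saturday.
The range spans 246 days (inclusive of both endpoints).
246 = 7 × 35 + 1, so there are 35 full weeks plus 1 extra day.
Each full week contributes 2 weekend days (Sat, Sun): 35 × 2 = 70.
The 1 extra day is Saturday — 1 of them qualifies.
Total: 70 + 1 = 71.

71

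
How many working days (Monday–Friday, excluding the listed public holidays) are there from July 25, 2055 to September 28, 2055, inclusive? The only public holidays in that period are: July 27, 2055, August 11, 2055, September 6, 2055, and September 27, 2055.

43

July 25, 2055 is a Sunday.
The range spans 66 days (inclusive of both endpoints).
66 = 7 × 9 + 3, so there are 9 full weeks plus 3 extra days.
Each full week contributes 5 weekdays (Mon–Fri): 9 × 5 = 45.
The 3 extra days are Sun, Mon, Tue — 2 of them qualify.
Total: 45 + 2 = 47.
Holidays: July 27, 2055 (Tue); August 11, 2055 (Wed); September 6, 2055 (Mon); September 27, 2055 (Mon).
All 4 holidays fall on weekdays, so subtract 4.
Business days: 47 − 4 = 43.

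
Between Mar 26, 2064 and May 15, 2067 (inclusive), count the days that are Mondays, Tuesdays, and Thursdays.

490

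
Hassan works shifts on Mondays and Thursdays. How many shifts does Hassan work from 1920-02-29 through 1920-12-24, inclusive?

86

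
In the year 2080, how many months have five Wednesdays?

A month has five Wednesdays exactly when Wednesday falls within its first (length − 28) days.
Jan: 31 days, starts Mon → 5 of Mon, Tue, Wed ✓
Feb: 29 days, starts Thu → 5 of Thu
Mar: 31 days, starts Fri → 5 of Fri, Sat, Sun
Apr: 30 days, starts Mon → 5 of Mon, Tue
May: 31 days, starts Wed → 5 of Wed, Thu, Fri ✓
Jun: 30 days, starts Sat → 5 of Sat, Sun
Jul: 31 days, starts Mon → 5 of Mon, Tue, Wed ✓
Aug: 31 days, starts Thu → 5 of Thu, Fri, Sat
Sep: 30 days, starts Sun → 5 of Sun, Mon
Oct: 31 days, starts Tue → 5 of Tue, Wed, Thu ✓
Nov: 30 days, starts Fri → 5 of Fri, Sat
Dec: 31 days, starts Sun → 5 of Sun, Mon, Tue
Months with five Wednesdays: Jan, May, Jul, Oct.

4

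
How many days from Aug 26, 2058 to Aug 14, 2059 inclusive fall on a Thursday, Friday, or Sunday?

151

Aug 26, 2058 is a Monday.
That's 354 days from start to end, counting both.
354 = 7 × 50 + 4, so there are 50 full weeks plus 4 extra days.
Each full week contributes 3 days from the set (Thu, Fri, Sun): 50 × 3 = 150.
The 4 extra days are Mon, Tue, Wed, Thu — 1 of them qualifies.
Total: 150 + 1 = 151.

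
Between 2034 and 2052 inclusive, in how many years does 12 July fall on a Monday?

Day of week of July 12 in each year:
2034: Wed, 2035: Thu, 2036: Sat, 2037: Sun, 2038: Mon ✓, 2039: Tue, 2040: Thu, 2041: Fri, 2042: Sat, 2043: Sun, 2044: Tue, 2045: Wed, 2046: Thu, 2047: Fri, 2048: Sun, 2049: Mon ✓, 2050: Tue, 2051: Wed, 2052: Fri
Mondays: 2038, 2049.

2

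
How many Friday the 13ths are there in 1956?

3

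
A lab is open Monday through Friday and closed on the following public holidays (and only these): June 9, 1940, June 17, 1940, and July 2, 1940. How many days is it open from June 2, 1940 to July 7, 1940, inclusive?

June 2, 1940 is a Sunday.
From June 2, 1940 to July 7, 1940 is 36 days inclusive.
36 = 7 × 5 + 1, so there are 5 full weeks plus 1 extra day.
Each full week contributes 5 weekdays (Mon–Fri): 5 × 5 = 25.
The 1 extra day is Sunday — none qualify.
Total: 25 + 0 = 25.
Holidays: June 9, 1940 (Sun); June 17, 1940 (Mon); July 2, 1940 (Tue).
2 of the 3 holidays fall on weekdays; the rest are weekends and were already excluded.
Business days: 25 − 2 = 23.

23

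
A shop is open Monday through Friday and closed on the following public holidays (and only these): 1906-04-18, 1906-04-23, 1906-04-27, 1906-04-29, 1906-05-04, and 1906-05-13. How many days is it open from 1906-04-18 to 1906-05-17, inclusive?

1906-04-18 is a Wednesday.
The range spans 30 days (inclusive of both endpoints).
30 = 7 × 4 + 2, so there are 4 full weeks plus 2 extra days.
Each full week contributes 5 weekdays (Mon–Fri): 4 × 5 = 20.
The 2 extra days are Wednesday, Thursday — 2 of them qualify.
Total: 20 + 2 = 22.
Holidays: 1906-04-18 (Wed); 1906-04-23 (Mon); 1906-04-27 (Fri); 1906-04-29 (Sun); 1906-05-04 (Fri); 1906-05-13 (Sun).
4 of the 6 holidays fall on weekdays; the rest are weekends and were already excluded.
Business days: 22 − 4 = 18.

18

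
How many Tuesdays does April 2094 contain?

1 April 2094 is a Thursday.
From 1 April 2094 to 30 April 2094 is 30 days inclusive.
30 = 7 × 4 + 2, so there are 4 full weeks plus 2 extra days.
Each full week contributes one Tuesday: 4 so far.
The 2 extra days are Thu, Fri — none qualify.
Total: 4 + 0 = 4.

4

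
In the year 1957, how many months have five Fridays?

A month has five Fridays exactly when Friday falls within its first (length − 28) days.
Jan: 31 days, starts Tue → 5 of Tue, Wed, Thu
Feb: 28 days, starts Fri → 5 of (none)
Mar: 31 days, starts Fri → 5 of Fri, Sat, Sun ✓
Apr: 30 days, starts Mon → 5 of Mon, Tue
May: 31 days, starts Wed → 5 of Wed, Thu, Fri ✓
Jun: 30 days, starts Sat → 5 of Sat, Sun
Jul: 31 days, starts Mon → 5 of Mon, Tue, Wed
Aug: 31 days, starts Thu → 5 of Thu, Fri, Sat ✓
Sep: 30 days, starts Sun → 5 of Sun, Mon
Oct: 31 days, starts Tue → 5 of Tue, Wed, Thu
Nov: 30 days, starts Fri → 5 of Fri, Sat ✓
Dec: 31 days, starts Sun → 5 of Sun, Mon, Tue
Months with five Fridays: Mar, May, Aug, Nov.

4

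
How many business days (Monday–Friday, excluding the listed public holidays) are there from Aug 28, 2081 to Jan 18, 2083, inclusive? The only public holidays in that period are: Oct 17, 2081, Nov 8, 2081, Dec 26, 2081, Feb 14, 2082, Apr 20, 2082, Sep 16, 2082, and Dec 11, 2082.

Aug 28, 2081 is a Thursday.
From Aug 28, 2081 to Jan 18, 2083 is 509 days inclusive.
509 = 7 × 72 + 5, so there are 72 full weeks plus 5 extra days.
Each full week contributes 5 weekdays (Mon–Fri): 72 × 5 = 360.
The 5 extra days are Thu, Fri, Sat, Sun, Mon — 3 of them qualify.
Total: 360 + 3 = 363.
Holidays: Oct 17, 2081 (Fri); Nov 8, 2081 (Sat); Dec 26, 2081 (Fri); Feb 14, 2082 (Sat); Apr 20, 2082 (Mon); Sep 16, 2082 (Wed); Dec 11, 2082 (Fri).
5 of the 7 holidays fall on weekdays; the rest are weekends and were already excluded.
Business days: 363 − 5 = 358.

358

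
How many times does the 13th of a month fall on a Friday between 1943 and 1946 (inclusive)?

Friday-the-13ths by year:
1943: Aug
1944: Oct
1945: Apr, Jul
1946: Sep, Dec

6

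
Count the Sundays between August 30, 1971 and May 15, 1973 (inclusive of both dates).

89

August 30, 1971 is a Monday.
The range spans 625 days (inclusive of both endpoints).
625 = 7 × 89 + 2, so there are 89 full weeks plus 2 extra days.
Each full week contributes one Sunday: 89 so far.
The 2 extra days are Monday, Tuesday — none qualify.
Total: 89 + 0 = 89.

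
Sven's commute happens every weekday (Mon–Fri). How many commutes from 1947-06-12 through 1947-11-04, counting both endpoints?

104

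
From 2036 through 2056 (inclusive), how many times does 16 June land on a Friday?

Day of week of June 16 in each year:
2036: Mon, 2037: Tue, 2038: Wed, 2039: Thu, 2040: Sat, 2041: Sun, 2042: Mon, 2043: Tue, 2044: Thu, 2045: Fri ✓, 2046: Sat, 2047: Sun, 2048: Tue, 2049: Wed, 2050: Thu, 2051: Fri ✓, 2052: Sun, 2053: Mon, 2054: Tue, 2055: Wed, 2056: Fri ✓
Fridays: 2045, 2051, 2056.

3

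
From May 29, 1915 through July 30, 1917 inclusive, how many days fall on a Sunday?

114 Sundays

May 29, 1915 is a Saturday.
From May 29, 1915 to July 30, 1917 is 794 days inclusive.
794 = 7 × 113 + 3, so there are 113 full weeks plus 3 extra days.
Each full week contributes one Sunday: 113 so far.
The 3 extra days are Saturday, Sunday, Monday — 1 of them qualifies.
Total: 113 + 1 = 114.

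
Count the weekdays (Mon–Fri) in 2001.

261

1 January 2001 is a Monday.
The range spans 365 days (inclusive of both endpoints).
365 = 7 × 52 + 1, so there are 52 full weeks plus 1 extra day.
Each full week contributes 5 weekdays (Mon–Fri): 52 × 5 = 260.
The 1 extra day is Monday — 1 of them qualifies.
Total: 260 + 1 = 261.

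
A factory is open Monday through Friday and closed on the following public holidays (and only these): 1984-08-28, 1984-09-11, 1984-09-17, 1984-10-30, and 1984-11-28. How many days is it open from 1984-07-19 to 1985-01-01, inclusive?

114 business days

1984-07-19 is a Thursday.
The range spans 167 days (inclusive of both endpoints).
167 = 7 × 23 + 6, so there are 23 full weeks plus 6 extra days.
Each full week contributes 5 weekdays (Mon–Fri): 23 × 5 = 115.
The 6 extra days are Thursday, Friday, Saturday, Sunday, Monday, Tuesday — 4 of them qualify.
Total: 115 + 4 = 119.
Holidays: 1984-08-28 (Tue); 1984-09-11 (Tue); 1984-09-17 (Mon); 1984-10-30 (Tue); 1984-11-28 (Wed).
All 5 holidays fall on weekdays, so subtract 5.
Business days: 119 − 5 = 114.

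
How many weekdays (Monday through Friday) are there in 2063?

261 weekdays

Jan 1, 2063 is a Monday.
That's 365 days from start to end, counting both.
365 = 7 × 52 + 1, so there are 52 full weeks plus 1 extra day.
Each full week contributes 5 weekdays (Mon–Fri): 52 × 5 = 260.
The 1 extra day is Mon — 1 of them qualifies.
Total: 260 + 1 = 261.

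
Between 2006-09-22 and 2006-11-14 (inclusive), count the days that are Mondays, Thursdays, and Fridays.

23

2006-09-22 is a Friday.
That's 54 days from start to end, counting both.
54 = 7 × 7 + 5, so there are 7 full weeks plus 5 extra days.
Each full week contributes 3 days from the set (Mon, Thu, Fri): 7 × 3 = 21.
The 5 extra days are Friday, Saturday, Sunday, Monday, Tuesday — 2 of them qualify.
Total: 21 + 2 = 23.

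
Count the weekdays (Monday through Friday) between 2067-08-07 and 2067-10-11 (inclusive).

47

2067-08-07 is a Sunday.
That's 66 days from start to end, counting both.
66 = 7 × 9 + 3, so there are 9 full weeks plus 3 extra days.
Each full week contributes 5 weekdays (Mon–Fri): 9 × 5 = 45.
The 3 extra days are Sun, Mon, Tue — 2 of them qualify.
Total: 45 + 2 = 47.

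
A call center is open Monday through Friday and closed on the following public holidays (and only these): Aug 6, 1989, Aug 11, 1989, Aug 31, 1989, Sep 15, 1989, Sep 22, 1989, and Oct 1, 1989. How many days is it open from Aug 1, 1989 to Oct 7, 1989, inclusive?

45 working days

Aug 1, 1989 is a Tuesday.
That's 68 days from start to end, counting both.
68 = 7 × 9 + 5, so there are 9 full weeks plus 5 extra days.
Each full week contributes 5 weekdays (Mon–Fri): 9 × 5 = 45.
The 5 extra days are Tuesday, Wednesday, Thursday, Friday, Saturday — 4 of them qualify.
Total: 45 + 4 = 49.
Holidays: Aug 6, 1989 (Sun); Aug 11, 1989 (Fri); Aug 31, 1989 (Thu); Sep 15, 1989 (Fri); Sep 22, 1989 (Fri); Oct 1, 1989 (Sun).
4 of the 6 holidays fall on weekdays; the rest are weekends and were already excluded.
Business days: 49 − 4 = 45.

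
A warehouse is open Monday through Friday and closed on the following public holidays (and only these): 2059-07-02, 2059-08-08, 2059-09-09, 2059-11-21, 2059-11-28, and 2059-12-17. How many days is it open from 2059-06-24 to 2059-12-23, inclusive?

125 business days

2059-06-24 is a Tuesday.
The range spans 183 days (inclusive of both endpoints).
183 = 7 × 26 + 1, so there are 26 full weeks plus 1 extra day.
Each full week contributes 5 weekdays (Mon–Fri): 26 × 5 = 130.
The 1 extra day is Tue — 1 of them qualifies.
Total: 130 + 1 = 131.
Holidays: 2059-07-02 (Wed); 2059-08-08 (Fri); 2059-09-09 (Tue); 2059-11-21 (Fri); 2059-11-28 (Fri); 2059-12-17 (Wed).
All 6 holidays fall on weekdays, so subtract 6.
Business days: 131 − 6 = 125.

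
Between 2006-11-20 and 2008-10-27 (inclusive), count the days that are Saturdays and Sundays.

202

2006-11-20 is a Monday.
That's 708 days from start to end, counting both.
708 = 7 × 101 + 1, so there are 101 full weeks plus 1 extra day.
Each full week contributes 2 days from the set (Sat, Sun): 101 × 2 = 202.
The 1 extra day is Mon — none qualify.
Total: 202 + 0 = 202.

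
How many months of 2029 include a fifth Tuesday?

4

A month has five Tuesdays exactly when Tuesday falls within its first (length − 28) days.
Jan: 31 days, starts Mon → 5 of Mon, Tue, Wed ✓
Feb: 28 days, starts Thu → 5 of (none)
Mar: 31 days, starts Thu → 5 of Thu, Fri, Sat
Apr: 30 days, starts Sun → 5 of Sun, Mon
May: 31 days, starts Tue → 5 of Tue, Wed, Thu ✓
Jun: 30 days, starts Fri → 5 of Fri, Sat
Jul: 31 days, starts Sun → 5 of Sun, Mon, Tue ✓
Aug: 31 days, starts Wed → 5 of Wed, Thu, Fri
Sep: 30 days, starts Sat → 5 of Sat, Sun
Oct: 31 days, starts Mon → 5 of Mon, Tue, Wed ✓
Nov: 30 days, starts Thu → 5 of Thu, Fri
Dec: 31 days, starts Sat → 5 of Sat, Sun, Mon
Months with five Tuesdays: Jan, May, Jul, Oct.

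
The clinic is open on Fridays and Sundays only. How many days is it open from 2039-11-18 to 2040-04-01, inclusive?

40

2039-11-18 is a Friday.
From 2039-11-18 to 2040-04-01 is 136 days inclusive.
136 = 7 × 19 + 3, so there are 19 full weeks plus 3 extra days.
Each full week contributes 2 days from the set (Fri, Sun): 19 × 2 = 38.
The 3 extra days are Friday, Saturday, Sunday — 2 of them qualify.
Total: 38 + 2 = 40.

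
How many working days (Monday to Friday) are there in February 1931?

20

Feb 1, 1931 is a Sunday.
From Feb 1, 1931 to Feb 28, 1931 is 28 days inclusive.
28 = 7 × 4, so the span is exactly 4 full weeks.
Each full week contributes 5 weekdays (Mon–Fri): 4 × 5 = 20.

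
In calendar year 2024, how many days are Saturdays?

1 January 2024 is a Monday.
From 1 January 2024 to 31 December 2024 is 366 days inclusive.
366 = 7 × 52 + 2, so there are 52 full weeks plus 2 extra days.
Each full week contributes one Saturday: 52 so far.
The 2 extra days are Monday, Tuesday — none qualify.
Total: 52 + 0 = 52.

52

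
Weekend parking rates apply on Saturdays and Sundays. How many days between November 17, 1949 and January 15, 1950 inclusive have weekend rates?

November 17, 1949 is a Thursday.
From November 17, 1949 to January 15, 1950 is 60 days inclusive.
60 = 7 × 8 + 4, so there are 8 full weeks plus 4 extra days.
Each full week contributes 2 weekend days (Sat, Sun): 8 × 2 = 16.
The 4 extra days are Thursday, Friday, Saturday, Sunday — 2 of them qualify.
Total: 16 + 2 = 18.

18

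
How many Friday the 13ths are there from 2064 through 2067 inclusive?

Friday-the-13ths by year:
2064: Jun
2065: Feb, Mar, Nov
2066: Aug
2067: May

6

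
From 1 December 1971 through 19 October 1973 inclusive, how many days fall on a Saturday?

1 December 1971 is a Wednesday.
That's 689 days from start to end, counting both.
689 = 7 × 98 + 3, so there are 98 full weeks plus 3 extra days.
Each full week contributes one Saturday: 98 so far.
The 3 extra days are Wednesday, Thursday, Friday — none qualify.
Total: 98 + 0 = 98.

98 Saturdays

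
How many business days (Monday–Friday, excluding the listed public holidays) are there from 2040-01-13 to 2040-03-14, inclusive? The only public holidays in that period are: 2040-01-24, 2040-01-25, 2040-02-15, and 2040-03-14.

2040-01-13 is a Friday.
The range spans 62 days (inclusive of both endpoints).
62 = 7 × 8 + 6, so there are 8 full weeks plus 6 extra days.
Each full week contributes 5 weekdays (Mon–Fri): 8 × 5 = 40.
The 6 extra days are Fri, Sat, Sun, Mon, Tue, Wed — 4 of them qualify.
Total: 40 + 4 = 44.
Holidays: 2040-01-24 (Tue); 2040-01-25 (Wed); 2040-02-15 (Wed); 2040-03-14 (Wed).
All 4 holidays fall on weekdays, so subtract 4.
Business days: 44 − 4 = 40.

40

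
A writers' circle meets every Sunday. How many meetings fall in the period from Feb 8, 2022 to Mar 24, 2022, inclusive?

6

Feb 8, 2022 is a Tuesday.
From Feb 8, 2022 to Mar 24, 2022 is 45 days inclusive.
45 = 7 × 6 + 3, so there are 6 full weeks plus 3 extra days.
Each full week contributes one Sunday: 6 so far.
The 3 extra days are Tuesday, Wednesday, Thursday — none qualify.
Total: 6 + 0 = 6.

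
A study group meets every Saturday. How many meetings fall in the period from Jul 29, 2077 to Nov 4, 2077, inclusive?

14 Saturdays

Jul 29, 2077 is a Thursday.
The range spans 99 days (inclusive of both endpoints).
99 = 7 × 14 + 1, so there are 14 full weeks plus 1 extra day.
Each full week contributes one Saturday: 14 so far.
The 1 extra day is Thursday — none qualify.
Total: 14 + 0 = 14.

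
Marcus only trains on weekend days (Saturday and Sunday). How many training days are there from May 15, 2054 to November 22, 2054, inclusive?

56

May 15, 2054 is a Friday.
From May 15, 2054 to November 22, 2054 is 192 days inclusive.
192 = 7 × 27 + 3, so there are 27 full weeks plus 3 extra days.
Each full week contributes 2 weekend days (Sat, Sun): 27 × 2 = 54.
The 3 extra days are Friday, Saturday, Sunday — 2 of them qualify.
Total: 54 + 2 = 56.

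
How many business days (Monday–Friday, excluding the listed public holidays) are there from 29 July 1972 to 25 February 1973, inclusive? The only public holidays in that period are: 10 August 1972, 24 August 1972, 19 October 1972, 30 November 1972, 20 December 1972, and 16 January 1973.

144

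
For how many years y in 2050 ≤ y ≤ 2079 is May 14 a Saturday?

Day of week of May 14 in each year:
2050: Sat ✓, 2051: Sun, 2052: Tue, 2053: Wed, 2054: Thu, 2055: Fri, 2056: Sun, 2057: Mon, 2058: Tue, 2059: Wed, 2060: Fri, 2061: Sat ✓, 2062: Sun, 2063: Mon, 2064: Wed, 2065: Thu, 2066: Fri, 2067: Sat ✓, 2068: Mon, 2069: Tue, 2070: Wed, 2071: Thu, 2072: Sat ✓, 2073: Sun, 2074: Mon, 2075: Tue, 2076: Thu, 2077: Fri, 2078: Sat ✓, 2079: Sun
Saturdays: 2050, 2061, 2067, 2072, 2078.

5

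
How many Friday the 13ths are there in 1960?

1

The 13th falls on a Friday when the month's 13th has weekday Fri.
Jan 13 is Wed; Feb 13 is Sat; Mar 13 is Sun; Apr 13 is Wed; May 13 is Fri ✓; Jun 13 is Mon; Jul 13 is Wed; Aug 13 is Sat; Sep 13 is Tue; Oct 13 is Thu; Nov 13 is Sun; Dec 13 is Tue.
Friday the 13ths: May.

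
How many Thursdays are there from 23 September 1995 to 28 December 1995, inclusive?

14 Thursdays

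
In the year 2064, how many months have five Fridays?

4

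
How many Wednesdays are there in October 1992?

4

1 October 1992 is a Thursday.
From 1 October 1992 to 31 October 1992 is 31 days inclusive.
31 = 7 × 4 + 3, so there are 4 full weeks plus 3 extra days.
Each full week contributes one Wednesday: 4 so far.
The 3 extra days are Thursday, Friday, Saturday — none qualify.
Total: 4 + 0 = 4.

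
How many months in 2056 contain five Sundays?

5

A month has five Sundays exactly when Sunday falls within its first (length − 28) days.
Jan: 31 days, starts Sat → 5 of Sat, Sun, Mon ✓
Feb: 29 days, starts Tue → 5 of Tue
Mar: 31 days, starts Wed → 5 of Wed, Thu, Fri
Apr: 30 days, starts Sat → 5 of Sat, Sun ✓
May: 31 days, starts Mon → 5 of Mon, Tue, Wed
Jun: 30 days, starts Thu → 5 of Thu, Fri
Jul: 31 days, starts Sat → 5 of Sat, Sun, Mon ✓
Aug: 31 days, starts Tue → 5 of Tue, Wed, Thu
Sep: 30 days, starts Fri → 5 of Fri, Sat
Oct: 31 days, starts Sun → 5 of Sun, Mon, Tue ✓
Nov: 30 days, starts Wed → 5 of Wed, Thu
Dec: 31 days, starts Fri → 5 of Fri, Sat, Sun ✓
Months with five Sundays: Jan, Apr, Jul, Oct, Dec.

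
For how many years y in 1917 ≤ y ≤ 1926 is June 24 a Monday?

Day of week of June 24 in each year:
1917: Sun, 1918: Mon ✓, 1919: Tue, 1920: Thu, 1921: Fri, 1922: Sat, 1923: Sun, 1924: Tue, 1925: Wed, 1926: Thu
Mondays: 1918.

1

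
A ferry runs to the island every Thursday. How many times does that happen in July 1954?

Jul 1, 1954 is a Thursday.
From Jul 1, 1954 to Jul 31, 1954 is 31 days inclusive.
31 = 7 × 4 + 3, so there are 4 full weeks plus 3 extra days.
Each full week contributes one Thursday: 4 so far.
The 3 extra days are Thursday, Friday, Saturday — 1 of them qualifies.
Total: 4 + 1 = 5.

5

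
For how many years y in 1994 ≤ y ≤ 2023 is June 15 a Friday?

Day of week of June 15 in each year:
1994: Wed, 1995: Thu, 1996: Sat, 1997: Sun, 1998: Mon, 1999: Tue, 2000: Thu, 2001: Fri ✓, 2002: Sat, 2003: Sun, 2004: Tue, 2005: Wed, 2006: Thu, 2007: Fri ✓, 2008: Sun, 2009: Mon, 2010: Tue, 2011: Wed, 2012: Fri ✓, 2013: Sat, 2014: Sun, 2015: Mon, 2016: Wed, 2017: Thu, 2018: Fri ✓, 2019: Sat, 2020: Mon, 2021: Tue, 2022: Wed, 2023: Thu
Fridays: 2001, 2007, 2012, 2018.

4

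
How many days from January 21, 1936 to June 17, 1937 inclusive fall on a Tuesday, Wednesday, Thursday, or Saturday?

295

January 21, 1936 is a Tuesday.
The range spans 514 days (inclusive of both endpoints).
514 = 7 × 73 + 3, so there are 73 full weeks plus 3 extra days.
Each full week contributes 4 days from the set (Tue, Wed, Thu, Sat): 73 × 4 = 292.
The 3 extra days are Tuesday, Wednesday, Thursday — 3 of them qualify.
Total: 292 + 3 = 295.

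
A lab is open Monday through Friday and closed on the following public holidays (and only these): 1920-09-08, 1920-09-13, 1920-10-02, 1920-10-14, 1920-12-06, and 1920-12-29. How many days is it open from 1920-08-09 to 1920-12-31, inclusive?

100 working days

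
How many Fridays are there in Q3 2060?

2060-07-01 is a Thursday.
The range spans 92 days (inclusive of both endpoints).
92 = 7 × 13 + 1, so there are 13 full weeks plus 1 extra day.
Each full week contributes one Friday: 13 so far.
The 1 extra day is Thursday — none qualify.
Total: 13 + 0 = 13.

13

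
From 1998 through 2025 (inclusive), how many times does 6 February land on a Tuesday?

Day of week of February 6 in each year:
1998: Fri, 1999: Sat, 2000: Sun, 2001: Tue ✓, 2002: Wed, 2003: Thu, 2004: Fri, 2005: Sun, 2006: Mon, 2007: Tue ✓, 2008: Wed, 2009: Fri, 2010: Sat, 2011: Sun, 2012: Mon, 2013: Wed, 2014: Thu, 2015: Fri, 2016: Sat, 2017: Mon, 2018: Tue ✓, 2019: Wed, 2020: Thu, 2021: Sat, 2022: Sun, 2023: Mon, 2024: Tue ✓, 2025: Thu
Tuesdays: 2001, 2007, 2018, 2024.

4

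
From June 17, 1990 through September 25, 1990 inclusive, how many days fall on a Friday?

June 17, 1990 is a Sunday.
The range spans 101 days (inclusive of both endpoints).
101 = 7 × 14 + 3, so there are 14 full weeks plus 3 extra days.
Each full week contributes one Friday: 14 so far.
The 3 extra days are Sunday, Monday, Tuesday — none qualify.
Total: 14 + 0 = 14.

14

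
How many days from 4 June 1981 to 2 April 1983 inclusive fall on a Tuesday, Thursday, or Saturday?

287

4 June 1981 is a Thursday.
That's 668 days from start to end, counting both.
668 = 7 × 95 + 3, so there are 95 full weeks plus 3 extra days.
Each full week contributes 3 days from the set (Tue, Thu, Sat): 95 × 3 = 285.
The 3 extra days are Thu, Fri, Sat — 2 of them qualify.
Total: 285 + 2 = 287.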